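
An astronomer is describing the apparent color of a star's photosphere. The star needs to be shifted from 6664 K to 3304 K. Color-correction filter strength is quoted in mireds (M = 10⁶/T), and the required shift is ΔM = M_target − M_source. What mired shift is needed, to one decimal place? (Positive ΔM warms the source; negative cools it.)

+152.6 mireds

M_source = 10⁶/6664 = 150.060; M_target = 10⁶/3304 = 302.663.
ΔM = 302.663 − 150.060 = 152.603 → +152.6 mireds, a warming shift.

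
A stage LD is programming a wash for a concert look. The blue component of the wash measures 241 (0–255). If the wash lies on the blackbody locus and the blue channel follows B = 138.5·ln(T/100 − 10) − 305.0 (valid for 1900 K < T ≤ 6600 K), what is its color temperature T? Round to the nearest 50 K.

6150 K

ln(t − 10) = (241 + 305.0) / 138.5 = 3.9422.
t − 10 = e^3.9422 = 51.534, so t = 61.534.
T = 100·t = 6153 K → 6150 K to the nearest 50 K.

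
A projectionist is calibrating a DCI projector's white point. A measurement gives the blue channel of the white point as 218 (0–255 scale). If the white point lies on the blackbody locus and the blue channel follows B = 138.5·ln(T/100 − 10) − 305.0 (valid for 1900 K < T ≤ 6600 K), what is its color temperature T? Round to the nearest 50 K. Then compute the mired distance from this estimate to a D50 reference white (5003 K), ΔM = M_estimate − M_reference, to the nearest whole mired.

-13 mireds

ln(t − 10) = (218 + 305.0) / 138.5 = 3.7762.
t − 10 = e^3.7762 = 43.649, so t = 53.649.
T = 100·t = 5365 K → 5350 K to the nearest 50 K.
M_estimate = 10⁶/5350 = 186.92; M_reference = 10⁶/5003 = 199.88.
ΔM = 186.92 − 199.88 = -12.96 → -13 mireds.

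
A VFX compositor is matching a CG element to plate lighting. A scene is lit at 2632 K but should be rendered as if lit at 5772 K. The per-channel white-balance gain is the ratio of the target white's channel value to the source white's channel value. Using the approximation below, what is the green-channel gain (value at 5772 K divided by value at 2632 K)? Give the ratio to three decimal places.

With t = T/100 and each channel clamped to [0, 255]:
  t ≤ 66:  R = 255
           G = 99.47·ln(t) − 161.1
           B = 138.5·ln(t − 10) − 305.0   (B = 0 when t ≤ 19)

At 2632 K (t = 26.32):
  G = 99.47·ln 26.32 − 161.1 = 99.47·3.2703 − 161.1 = 164.200.
At 5772 K (t = 57.72):
  G = 99.47·ln 57.72 − 161.1 = 99.47·4.0556 − 161.1 = 242.311.
Gain = 242.311 / 164.200 = 1.4757 → 1.476.

1.476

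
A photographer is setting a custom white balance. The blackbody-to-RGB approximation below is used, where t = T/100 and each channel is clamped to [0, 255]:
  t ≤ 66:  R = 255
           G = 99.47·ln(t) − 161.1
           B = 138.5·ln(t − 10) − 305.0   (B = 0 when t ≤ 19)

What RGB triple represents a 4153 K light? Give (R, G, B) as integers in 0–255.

(255, 210, 173)

t = 4153/100 = 41.53; the t ≤ 66 branch applies.
R = 255 by definition for t ≤ 66.
G = 99.47·ln 41.53 − 161.1 = 99.47·3.7264 − 161.1 = 209.567.
B = 138.5·ln(41.53 − 10) − 305.0 = 138.5·ln 31.53 − 305.0 = 138.5·3.4509 − 305.0 = 172.955.
Rounded: (255, 210, 173).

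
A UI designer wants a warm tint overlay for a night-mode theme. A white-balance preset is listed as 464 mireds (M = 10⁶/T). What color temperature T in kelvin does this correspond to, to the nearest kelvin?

T = 10⁶ / 464 = 2155.17 K → 2155 K.

2155 K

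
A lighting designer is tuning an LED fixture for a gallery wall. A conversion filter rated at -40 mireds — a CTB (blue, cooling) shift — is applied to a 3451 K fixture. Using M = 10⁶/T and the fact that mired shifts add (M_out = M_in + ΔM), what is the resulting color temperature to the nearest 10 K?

M_in = 10⁶/3451 = 289.77 mireds.
M_out = 289.77 + (-40) = 249.77 mireds.
T_out = 10⁶/249.77 = 4003.7 K → 4000 K.

4000 K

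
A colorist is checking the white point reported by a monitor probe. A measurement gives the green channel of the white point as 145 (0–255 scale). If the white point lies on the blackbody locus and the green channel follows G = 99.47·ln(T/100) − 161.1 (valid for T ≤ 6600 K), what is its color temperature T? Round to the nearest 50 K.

ln t = (145 + 161.1) / 99.47 = 3.0773.
t = e^3.0773 = 21.700.
T = 100·t = 2170 K → 2150 K to the nearest 50 K.

2150 K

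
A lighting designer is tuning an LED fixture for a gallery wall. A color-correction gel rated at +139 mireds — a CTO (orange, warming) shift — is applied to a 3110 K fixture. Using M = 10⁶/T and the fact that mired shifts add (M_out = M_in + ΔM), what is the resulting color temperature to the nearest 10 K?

2170 K

M_in = 10⁶/3110 = 321.54 mireds.
M_out = 321.54 + (+139) = 460.54 mireds.
T_out = 10⁶/460.54 = 2171.3 K → 2170 K.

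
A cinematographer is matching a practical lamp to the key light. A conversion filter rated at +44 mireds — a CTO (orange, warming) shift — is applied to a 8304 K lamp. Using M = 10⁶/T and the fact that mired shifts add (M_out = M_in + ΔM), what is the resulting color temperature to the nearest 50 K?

M_in = 10⁶/8304 = 120.42 mireds.
M_out = 120.42 + (+44) = 164.42 mireds.
T_out = 10⁶/164.42 = 6081.8 K → 6100 K.

6100 K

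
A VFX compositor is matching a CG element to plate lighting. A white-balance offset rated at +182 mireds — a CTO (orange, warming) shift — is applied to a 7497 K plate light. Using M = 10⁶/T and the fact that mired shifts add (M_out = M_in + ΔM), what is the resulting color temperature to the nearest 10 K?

3170 K

M_in = 10⁶/7497 = 133.39 mireds.
M_out = 133.39 + (+182) = 315.39 mireds.
T_out = 10⁶/315.39 = 3170.7 K → 3170 K.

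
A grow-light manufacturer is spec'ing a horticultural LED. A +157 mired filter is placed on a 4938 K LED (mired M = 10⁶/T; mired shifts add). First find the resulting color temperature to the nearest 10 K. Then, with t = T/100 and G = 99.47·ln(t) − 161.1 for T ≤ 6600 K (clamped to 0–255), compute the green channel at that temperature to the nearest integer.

170

M_in = 10⁶/4938 = 202.51; M_out = 202.51 + (+157) = 359.51.
T_out = 10⁶/359.51 = 2781.6 K → 2780 K; t = 27.8.
G = 99.47·ln 27.8 − 161.1 = 99.47·3.3250 − 161.1 = 169.641.
Rounded: 170.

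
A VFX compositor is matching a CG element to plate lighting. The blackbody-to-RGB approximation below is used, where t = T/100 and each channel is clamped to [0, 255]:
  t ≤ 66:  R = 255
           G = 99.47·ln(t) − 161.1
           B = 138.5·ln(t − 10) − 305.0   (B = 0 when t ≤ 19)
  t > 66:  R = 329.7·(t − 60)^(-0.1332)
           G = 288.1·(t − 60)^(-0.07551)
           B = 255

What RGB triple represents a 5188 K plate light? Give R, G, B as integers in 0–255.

t = 5188/100 = 51.88; the t ≤ 66 branch applies.
R = 255 by definition for t ≤ 66.
G = 99.47·ln 51.88 − 161.1 = 99.47·3.9489 − 161.1 = 231.700.
B = 138.5·ln(51.88 − 10) − 305.0 = 138.5·ln 41.88 − 305.0 = 138.5·3.7348 − 305.0 = 212.271.
Rounded: (255, 232, 212).

R=255, G=232, B=212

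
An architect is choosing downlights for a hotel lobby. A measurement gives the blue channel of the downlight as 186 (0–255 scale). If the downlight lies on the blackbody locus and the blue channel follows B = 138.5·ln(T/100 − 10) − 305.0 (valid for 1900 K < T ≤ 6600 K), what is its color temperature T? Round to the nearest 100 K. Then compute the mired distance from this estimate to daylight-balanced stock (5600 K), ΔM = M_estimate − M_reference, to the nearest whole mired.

ln(t − 10) = (186 + 305.0) / 138.5 = 3.5451.
t − 10 = e^3.5451 = 34.644, so t = 44.644.
T = 100·t = 4464 K → 4500 K to the nearest 100 K.
M_estimate = 10⁶/4500 = 222.22; M_reference = 10⁶/5600 = 178.57.
ΔM = 222.22 − 178.57 = 43.65 → +44 mireds.

+44 mireds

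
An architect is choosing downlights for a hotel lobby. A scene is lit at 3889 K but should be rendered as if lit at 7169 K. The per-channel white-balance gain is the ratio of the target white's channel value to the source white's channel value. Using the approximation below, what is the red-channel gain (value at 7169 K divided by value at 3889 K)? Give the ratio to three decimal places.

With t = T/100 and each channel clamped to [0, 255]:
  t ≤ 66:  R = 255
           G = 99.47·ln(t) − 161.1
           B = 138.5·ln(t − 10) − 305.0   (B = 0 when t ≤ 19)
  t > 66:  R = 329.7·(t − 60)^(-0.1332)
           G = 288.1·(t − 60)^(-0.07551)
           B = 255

0.932

At 3889 K (t = 38.89):
  R = 255 by definition for t ≤ 66.
At 7169 K (t = 71.69):
  R = 329.7·(71.69 − 60)^(-0.1332) = 329.7·11.69^(-0.1332) = 329.7·0.72072 = 237.622.
Gain = 237.622 / 255.000 = 0.9318 → 0.932.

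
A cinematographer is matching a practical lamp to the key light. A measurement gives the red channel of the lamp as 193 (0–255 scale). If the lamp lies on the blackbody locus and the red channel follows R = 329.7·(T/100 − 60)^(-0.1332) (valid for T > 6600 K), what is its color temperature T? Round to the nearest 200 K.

11600 K

(t − 60)^(-0.1332) = 193/329.7 = 0.58538.
t − 60 = 0.58538^(1/-0.1332) = 0.58538^(-7.508) = 55.713, so t = 115.713.
T = 100·t = 11571 K → 11600 K to the nearest 200 K.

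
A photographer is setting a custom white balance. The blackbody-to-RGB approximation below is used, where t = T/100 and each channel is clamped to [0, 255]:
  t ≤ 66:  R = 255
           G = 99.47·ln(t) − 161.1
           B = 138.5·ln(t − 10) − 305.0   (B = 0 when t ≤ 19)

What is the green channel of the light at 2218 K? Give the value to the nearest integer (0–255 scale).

147

t = 2218/100 = 22.18; the t ≤ 66 branch applies.
G = 99.47·ln 22.18 − 161.1 = 99.47·3.0992 − 161.1 = 147.177.
Rounded: 147.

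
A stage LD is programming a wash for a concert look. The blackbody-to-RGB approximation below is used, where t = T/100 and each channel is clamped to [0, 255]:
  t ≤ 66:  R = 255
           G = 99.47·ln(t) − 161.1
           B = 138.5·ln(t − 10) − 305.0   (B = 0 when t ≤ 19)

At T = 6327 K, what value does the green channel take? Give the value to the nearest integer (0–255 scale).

t = 6327/100 = 63.27; the t ≤ 66 branch applies.
G = 99.47·ln 63.27 − 161.1 = 99.47·4.1474 − 161.1 = 251.443.
Rounded: 251.

251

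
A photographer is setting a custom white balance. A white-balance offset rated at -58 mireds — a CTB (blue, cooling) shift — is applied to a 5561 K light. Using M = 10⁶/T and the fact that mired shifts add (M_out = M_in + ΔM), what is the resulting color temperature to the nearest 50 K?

M_in = 10⁶/5561 = 179.82 mireds.
M_out = 179.82 + (-58) = 121.82 mireds.
T_out = 10⁶/121.82 = 8208.6 K → 8200 K.

8200 K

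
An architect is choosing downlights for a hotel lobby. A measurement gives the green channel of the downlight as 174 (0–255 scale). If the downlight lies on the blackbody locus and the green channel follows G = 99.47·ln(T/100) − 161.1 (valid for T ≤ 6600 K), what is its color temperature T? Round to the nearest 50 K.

2900 K

ln t = (174 + 161.1) / 99.47 = 3.3689.
t = e^3.3689 = 29.045.
T = 100·t = 2905 K → 2900 K to the nearest 50 K.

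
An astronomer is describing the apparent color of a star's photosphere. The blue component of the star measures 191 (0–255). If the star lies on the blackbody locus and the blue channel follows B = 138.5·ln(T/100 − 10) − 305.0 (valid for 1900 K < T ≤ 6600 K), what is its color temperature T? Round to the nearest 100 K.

ln(t − 10) = (191 + 305.0) / 138.5 = 3.5812.
t − 10 = e^3.5812 = 35.918, so t = 45.918.
T = 100·t = 4592 K → 4600 K to the nearest 100 K.

4600 K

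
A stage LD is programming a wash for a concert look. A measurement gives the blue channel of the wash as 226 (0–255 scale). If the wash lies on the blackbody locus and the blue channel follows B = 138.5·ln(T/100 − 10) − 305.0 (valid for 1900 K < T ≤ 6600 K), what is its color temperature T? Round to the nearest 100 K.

ln(t − 10) = (226 + 305.0) / 138.5 = 3.8339.
t − 10 = e^3.8339 = 46.244, so t = 56.244.
T = 100·t = 5624 K → 5600 K to the nearest 100 K.

5600 K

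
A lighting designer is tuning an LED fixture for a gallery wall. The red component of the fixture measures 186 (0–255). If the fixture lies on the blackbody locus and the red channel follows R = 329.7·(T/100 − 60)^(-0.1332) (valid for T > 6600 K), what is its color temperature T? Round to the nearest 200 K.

(t − 60)^(-0.1332) = 186/329.7 = 0.56415.
t − 60 = 0.56415^(1/-0.1332) = 0.56415^(-7.508) = 73.521, so t = 133.521.
T = 100·t = 13352 K → 13400 K to the nearest 200 K.

13400 K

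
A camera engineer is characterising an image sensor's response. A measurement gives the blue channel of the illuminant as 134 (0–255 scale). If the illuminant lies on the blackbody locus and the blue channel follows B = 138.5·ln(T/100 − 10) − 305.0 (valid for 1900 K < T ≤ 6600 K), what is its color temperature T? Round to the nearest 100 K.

ln(t − 10) = (134 + 305.0) / 138.5 = 3.1697.
t − 10 = e^3.1697 = 23.800, so t = 33.800.
T = 100·t = 3380 K → 3400 K to the nearest 100 K.

3400 K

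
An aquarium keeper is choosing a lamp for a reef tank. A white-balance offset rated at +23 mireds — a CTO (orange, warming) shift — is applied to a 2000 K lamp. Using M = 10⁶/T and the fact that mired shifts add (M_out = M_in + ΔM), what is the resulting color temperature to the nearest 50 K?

M_in = 10⁶/2000 = 500.00 mireds.
M_out = 500.00 + (+23) = 523.00 mireds.
T_out = 10⁶/523.00 = 1912.0 K → 1900 K.

1900 K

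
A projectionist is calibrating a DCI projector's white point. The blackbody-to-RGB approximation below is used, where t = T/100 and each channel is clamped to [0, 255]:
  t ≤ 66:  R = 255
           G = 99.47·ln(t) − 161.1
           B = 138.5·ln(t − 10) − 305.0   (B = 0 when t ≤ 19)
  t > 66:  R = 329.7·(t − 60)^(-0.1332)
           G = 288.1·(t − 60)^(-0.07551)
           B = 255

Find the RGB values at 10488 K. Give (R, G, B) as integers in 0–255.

t = 10488/100 = 104.88; the t > 66 branch applies.
R = 329.7·(104.88 − 60)^(-0.1332) = 329.7·44.88^(-0.1332) = 329.7·0.60249 = 198.639.
G = 288.1·(104.88 − 60)^(-0.07551) = 288.1·44.88^(-0.07551) = 288.1·0.75033 = 216.171.
B = 255 by definition for t > 66.
Rounded: (199, 216, 255).

(199, 216, 255)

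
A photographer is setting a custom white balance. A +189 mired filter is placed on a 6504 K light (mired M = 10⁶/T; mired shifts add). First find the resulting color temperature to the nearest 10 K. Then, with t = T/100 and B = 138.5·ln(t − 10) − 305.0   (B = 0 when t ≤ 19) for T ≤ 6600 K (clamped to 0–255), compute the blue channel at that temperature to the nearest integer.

104

M_in = 10⁶/6504 = 153.75; M_out = 153.75 + (+189) = 342.75.
T_out = 10⁶/342.75 = 2917.6 K → 2920 K; t = 29.2.
B = 138.5·ln(29.2 − 10) − 305.0 = 138.5·ln 19.2 − 305.0 = 138.5·2.9549 − 305.0 = 104.255.
Rounded: 104.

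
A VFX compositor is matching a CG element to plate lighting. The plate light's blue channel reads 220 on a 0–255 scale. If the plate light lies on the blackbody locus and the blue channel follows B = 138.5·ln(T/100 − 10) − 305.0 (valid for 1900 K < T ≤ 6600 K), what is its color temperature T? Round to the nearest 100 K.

ln(t − 10) = (220 + 305.0) / 138.5 = 3.7906.
t − 10 = e^3.7906 = 44.284, so t = 54.284.
T = 100·t = 5428 K → 5400 K to the nearest 100 K.

5400 K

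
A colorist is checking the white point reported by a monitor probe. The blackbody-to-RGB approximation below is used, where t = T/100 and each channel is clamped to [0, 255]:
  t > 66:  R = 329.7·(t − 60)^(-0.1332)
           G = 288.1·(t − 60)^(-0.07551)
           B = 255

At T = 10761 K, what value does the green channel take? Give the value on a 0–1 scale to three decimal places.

0.844

t = 10761/100 = 107.61; the t > 66 branch applies.
G = 288.1·(107.61 − 60)^(-0.07551) = 288.1·47.61^(-0.07551) = 288.1·0.74699 = 215.209.
On a 0–1 scale: 215.209/255 = 0.8440 → 0.844.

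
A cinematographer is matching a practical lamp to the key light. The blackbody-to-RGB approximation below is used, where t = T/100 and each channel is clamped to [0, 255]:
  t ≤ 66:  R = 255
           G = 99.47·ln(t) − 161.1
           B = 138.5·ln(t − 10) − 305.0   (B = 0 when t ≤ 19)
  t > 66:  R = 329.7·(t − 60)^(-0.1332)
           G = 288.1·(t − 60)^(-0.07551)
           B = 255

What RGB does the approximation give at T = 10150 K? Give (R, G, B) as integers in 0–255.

t = 10150/100 = 101.5; the t > 66 branch applies.
R = 329.7·(101.5 − 60)^(-0.1332) = 329.7·41.5^(-0.1332) = 329.7·0.60880 = 200.722.
G = 288.1·(101.5 − 60)^(-0.07551) = 288.1·41.5^(-0.07551) = 288.1·0.75478 = 217.453.
B = 255 by definition for t > 66.
Rounded: (201, 217, 255).

(201, 217, 255)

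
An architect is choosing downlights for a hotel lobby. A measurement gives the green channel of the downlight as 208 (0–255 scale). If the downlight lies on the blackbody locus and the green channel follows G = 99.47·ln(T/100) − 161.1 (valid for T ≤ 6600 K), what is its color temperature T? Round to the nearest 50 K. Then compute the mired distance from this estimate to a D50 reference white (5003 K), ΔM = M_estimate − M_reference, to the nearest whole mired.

+44 mireds

ln t = (208 + 161.1) / 99.47 = 3.7107.
t = e^3.7107 = 40.881.
T = 100·t = 4088 K → 4100 K to the nearest 50 K.
M_estimate = 10⁶/4100 = 243.90; M_reference = 10⁶/5003 = 199.88.
ΔM = 243.90 − 199.88 = 44.02 → +44 mireds.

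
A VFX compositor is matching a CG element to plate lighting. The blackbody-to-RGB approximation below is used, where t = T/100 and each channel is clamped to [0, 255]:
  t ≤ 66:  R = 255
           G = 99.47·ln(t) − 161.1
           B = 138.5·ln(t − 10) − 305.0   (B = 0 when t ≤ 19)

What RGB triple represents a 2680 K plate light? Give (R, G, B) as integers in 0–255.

t = 2680/100 = 26.8; the t ≤ 66 branch applies.
R = 255 by definition for t ≤ 66.
G = 99.47·ln 26.8 − 161.1 = 99.47·3.2884 − 161.1 = 165.997.
B = 138.5·ln(26.8 − 10) − 305.0 = 138.5·ln 16.8 − 305.0 = 138.5·2.8214 − 305.0 = 85.761.
Rounded: (255, 166, 86).

(255, 166, 86)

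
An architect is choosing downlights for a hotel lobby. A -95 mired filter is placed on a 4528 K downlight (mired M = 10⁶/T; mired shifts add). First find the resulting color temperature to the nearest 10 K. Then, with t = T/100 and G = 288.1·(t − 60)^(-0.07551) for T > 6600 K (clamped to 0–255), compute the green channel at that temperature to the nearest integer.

230

M_in = 10⁶/4528 = 220.85; M_out = 220.85 + (-95) = 125.85.
T_out = 10⁶/125.85 = 7946.1 K → 7950 K; t = 79.5.
G = 288.1·(79.5 − 60)^(-0.07551) = 288.1·19.5^(-0.07551) = 288.1·0.79908 = 230.215.
Rounded: 230.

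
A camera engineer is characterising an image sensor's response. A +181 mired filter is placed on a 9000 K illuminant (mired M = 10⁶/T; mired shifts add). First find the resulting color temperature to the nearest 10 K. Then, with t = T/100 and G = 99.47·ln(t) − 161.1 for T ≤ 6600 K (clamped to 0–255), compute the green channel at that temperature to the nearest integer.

190

M_in = 10⁶/9000 = 111.11; M_out = 111.11 + (+181) = 292.11.
T_out = 10⁶/292.11 = 3423.4 K → 3420 K; t = 34.2.
G = 99.47·ln 34.2 − 161.1 = 99.47·3.5322 − 161.1 = 190.250.
Rounded: 190.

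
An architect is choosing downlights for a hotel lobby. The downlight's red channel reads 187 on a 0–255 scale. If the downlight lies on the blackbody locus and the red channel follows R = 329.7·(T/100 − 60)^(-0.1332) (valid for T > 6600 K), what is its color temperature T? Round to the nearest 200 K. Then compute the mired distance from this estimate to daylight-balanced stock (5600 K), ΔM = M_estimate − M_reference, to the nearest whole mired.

-102 mireds

(t − 60)^(-0.1332) = 187/329.7 = 0.56718.
t − 60 = 0.56718^(1/-0.1332) = 0.56718^(-7.508) = 70.620, so t = 130.620.
T = 100·t = 13062 K → 13000 K to the nearest 200 K.
M_estimate = 10⁶/13000 = 76.92; M_reference = 10⁶/5600 = 178.57.
ΔM = 76.92 − 178.57 = -101.65 → -102 mireds.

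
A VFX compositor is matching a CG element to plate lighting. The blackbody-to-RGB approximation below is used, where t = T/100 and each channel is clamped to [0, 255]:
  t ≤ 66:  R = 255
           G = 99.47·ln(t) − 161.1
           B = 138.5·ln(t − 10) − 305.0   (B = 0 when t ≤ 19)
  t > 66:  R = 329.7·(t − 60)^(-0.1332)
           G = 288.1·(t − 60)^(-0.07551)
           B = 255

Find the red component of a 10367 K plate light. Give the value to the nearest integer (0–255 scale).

t = 10367/100 = 103.67; the t > 66 branch applies.
R = 329.7·(103.67 − 60)^(-0.1332) = 329.7·43.67^(-0.1332) = 329.7·0.60468 = 199.364.
Rounded: 199.

199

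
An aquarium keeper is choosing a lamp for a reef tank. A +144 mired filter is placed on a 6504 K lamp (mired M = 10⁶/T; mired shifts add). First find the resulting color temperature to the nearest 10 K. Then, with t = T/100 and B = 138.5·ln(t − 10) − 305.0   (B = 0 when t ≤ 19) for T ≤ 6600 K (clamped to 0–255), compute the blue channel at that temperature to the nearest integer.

M_in = 10⁶/6504 = 153.75; M_out = 153.75 + (+144) = 297.75.
T_out = 10⁶/297.75 = 3358.5 K → 3360 K; t = 33.6.
B = 138.5·ln(33.6 − 10) − 305.0 = 138.5·ln 23.6 − 305.0 = 138.5·3.1612 − 305.0 = 132.833.
Rounded: 133.

133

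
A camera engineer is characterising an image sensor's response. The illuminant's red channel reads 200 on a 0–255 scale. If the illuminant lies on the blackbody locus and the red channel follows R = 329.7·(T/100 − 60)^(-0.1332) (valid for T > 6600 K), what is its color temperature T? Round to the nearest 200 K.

(t − 60)^(-0.1332) = 200/329.7 = 0.60661.
t − 60 = 0.60661^(1/-0.1332) = 0.60661^(-7.508) = 42.638, so t = 102.638.
T = 100·t = 10264 K → 10200 K to the nearest 200 K.

10200 K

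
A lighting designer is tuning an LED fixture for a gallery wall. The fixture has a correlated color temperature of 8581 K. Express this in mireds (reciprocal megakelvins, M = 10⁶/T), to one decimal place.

M = 10⁶ / 8581 = 116.537 → 116.5 mireds.

116.5 mireds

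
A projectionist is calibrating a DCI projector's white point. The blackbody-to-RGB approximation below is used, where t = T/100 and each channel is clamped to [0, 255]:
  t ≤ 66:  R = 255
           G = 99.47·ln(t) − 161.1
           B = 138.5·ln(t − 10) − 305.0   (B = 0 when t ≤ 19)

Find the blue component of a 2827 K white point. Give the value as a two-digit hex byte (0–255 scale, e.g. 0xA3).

0x61

t = 2827/100 = 28.27; the t ≤ 66 branch applies.
B = 138.5·ln(28.27 − 10) − 305.0 = 138.5·ln 18.27 − 305.0 = 138.5·2.9053 − 305.0 = 97.379.
Rounded: 97; in hex, 0x61.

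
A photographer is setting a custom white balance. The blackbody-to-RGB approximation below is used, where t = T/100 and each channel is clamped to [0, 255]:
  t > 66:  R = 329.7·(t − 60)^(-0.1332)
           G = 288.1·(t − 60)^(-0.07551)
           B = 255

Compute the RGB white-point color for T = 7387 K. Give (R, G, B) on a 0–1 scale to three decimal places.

t = 7387/100 = 73.87; the t > 66 branch applies.
R = 329.7·(73.87 − 60)^(-0.1332) = 329.7·13.87^(-0.1332) = 329.7·0.70449 = 232.271.
G = 288.1·(73.87 − 60)^(-0.07551) = 288.1·13.87^(-0.07551) = 288.1·0.81990 = 236.214.
B = 255 by definition for t > 66.
Dividing each by 255: (0.9109, 0.9263, 1.0000) → (0.911, 0.926, 1.000).

(0.911, 0.926, 1.000)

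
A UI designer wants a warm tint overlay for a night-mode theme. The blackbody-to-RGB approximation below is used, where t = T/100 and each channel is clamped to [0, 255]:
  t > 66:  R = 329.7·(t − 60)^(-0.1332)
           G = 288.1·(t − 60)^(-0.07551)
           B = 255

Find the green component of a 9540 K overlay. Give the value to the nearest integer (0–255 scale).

t = 9540/100 = 95.4; the t > 66 branch applies.
G = 288.1·(95.4 − 60)^(-0.07551) = 288.1·35.4^(-0.07551) = 288.1·0.76390 = 220.079.
Rounded: 220.

220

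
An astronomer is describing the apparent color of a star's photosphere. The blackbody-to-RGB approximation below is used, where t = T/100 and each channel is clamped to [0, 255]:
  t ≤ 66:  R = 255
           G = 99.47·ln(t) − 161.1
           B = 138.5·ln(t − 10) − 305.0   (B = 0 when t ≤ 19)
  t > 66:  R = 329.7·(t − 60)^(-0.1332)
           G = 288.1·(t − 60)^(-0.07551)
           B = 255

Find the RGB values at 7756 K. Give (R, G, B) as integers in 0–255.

t = 7756/100 = 77.56; the t > 66 branch applies.
R = 329.7·(77.56 − 60)^(-0.1332) = 329.7·17.56^(-0.1332) = 329.7·0.68270 = 225.086.
G = 288.1·(77.56 − 60)^(-0.07551) = 288.1·17.56^(-0.07551) = 288.1·0.80543 = 232.043.
B = 255 by definition for t > 66.
Rounded: (225, 232, 255).

(225, 232, 255)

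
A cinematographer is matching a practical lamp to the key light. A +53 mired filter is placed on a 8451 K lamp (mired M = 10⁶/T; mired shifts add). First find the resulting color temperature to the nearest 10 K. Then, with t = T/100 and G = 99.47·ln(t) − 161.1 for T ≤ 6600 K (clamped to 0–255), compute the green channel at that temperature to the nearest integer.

M_in = 10⁶/8451 = 118.33; M_out = 118.33 + (+53) = 171.33.
T_out = 10⁶/171.33 = 5836.7 K → 5840 K; t = 58.4.
G = 99.47·ln 58.4 − 161.1 = 99.47·4.0673 − 161.1 = 243.476.
Rounded: 243.

243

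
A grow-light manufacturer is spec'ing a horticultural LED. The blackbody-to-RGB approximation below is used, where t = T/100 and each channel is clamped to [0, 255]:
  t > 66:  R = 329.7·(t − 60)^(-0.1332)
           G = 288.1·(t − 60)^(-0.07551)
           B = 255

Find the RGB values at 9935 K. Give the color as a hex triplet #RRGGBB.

#CADAFF

t = 9935/100 = 99.35; the t > 66 branch applies.
R = 329.7·(99.35 − 60)^(-0.1332) = 329.7·39.35^(-0.1332) = 329.7·0.61313 = 202.149.
G = 288.1·(99.35 − 60)^(-0.07551) = 288.1·39.35^(-0.07551) = 288.1·0.75782 = 218.328.
B = 255 by definition for t > 66.
Rounded: (202, 218, 255).
In hex: #CADAFF.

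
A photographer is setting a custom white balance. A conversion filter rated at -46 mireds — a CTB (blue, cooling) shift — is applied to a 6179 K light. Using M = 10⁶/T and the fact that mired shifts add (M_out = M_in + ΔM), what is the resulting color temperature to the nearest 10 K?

8630 K

M_in = 10⁶/6179 = 161.84 mireds.
M_out = 161.84 + (-46) = 115.84 mireds.
T_out = 10⁶/115.84 = 8632.7 K → 8630 K.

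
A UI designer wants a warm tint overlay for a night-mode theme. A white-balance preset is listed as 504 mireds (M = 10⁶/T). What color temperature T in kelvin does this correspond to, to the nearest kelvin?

1984 K

T = 10⁶ / 504 = 1984.13 K → 1984 K.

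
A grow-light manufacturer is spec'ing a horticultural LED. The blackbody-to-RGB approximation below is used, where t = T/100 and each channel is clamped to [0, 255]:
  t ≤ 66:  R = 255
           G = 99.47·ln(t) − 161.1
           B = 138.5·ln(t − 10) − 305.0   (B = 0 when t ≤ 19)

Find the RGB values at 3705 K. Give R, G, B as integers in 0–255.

t = 3705/100 = 37.05; the t ≤ 66 branch applies.
R = 255 by definition for t ≤ 66.
G = 99.47·ln 37.05 − 161.1 = 99.47·3.6123 − 161.1 = 198.212.
B = 138.5·ln(37.05 − 10) − 305.0 = 138.5·ln 27.05 − 305.0 = 138.5·3.2977 − 305.0 = 151.730.
Rounded: (255, 198, 152).

R=255, G=198, B=152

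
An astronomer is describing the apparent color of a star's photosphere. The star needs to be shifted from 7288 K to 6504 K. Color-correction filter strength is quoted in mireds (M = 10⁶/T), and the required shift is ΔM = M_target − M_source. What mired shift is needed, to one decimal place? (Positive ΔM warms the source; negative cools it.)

M_source = 10⁶/7288 = 137.212; M_target = 10⁶/6504 = 153.752.
ΔM = 153.752 − 137.212 = 16.540 → +16.5 mireds, a warming shift.

+16.5 mireds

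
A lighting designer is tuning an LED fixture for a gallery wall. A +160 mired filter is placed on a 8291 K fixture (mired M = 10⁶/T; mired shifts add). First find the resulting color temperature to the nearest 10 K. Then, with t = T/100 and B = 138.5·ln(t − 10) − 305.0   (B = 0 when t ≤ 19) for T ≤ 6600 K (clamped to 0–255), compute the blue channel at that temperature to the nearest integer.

144

M_in = 10⁶/8291 = 120.61; M_out = 120.61 + (+160) = 280.61.
T_out = 10⁶/280.61 = 3563.6 K → 3560 K; t = 35.6.
B = 138.5·ln(35.6 − 10) − 305.0 = 138.5·ln 25.6 − 305.0 = 138.5·3.2426 − 305.0 = 144.099.
Rounded: 144.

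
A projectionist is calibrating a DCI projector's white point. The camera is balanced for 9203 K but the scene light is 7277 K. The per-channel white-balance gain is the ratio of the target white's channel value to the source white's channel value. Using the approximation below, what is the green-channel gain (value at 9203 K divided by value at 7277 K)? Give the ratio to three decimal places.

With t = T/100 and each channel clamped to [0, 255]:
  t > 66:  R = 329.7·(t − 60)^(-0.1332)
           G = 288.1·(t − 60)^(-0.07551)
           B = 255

At 7277 K (t = 72.77):
  G = 288.1·(72.77 − 60)^(-0.07551) = 288.1·12.77^(-0.07551) = 288.1·0.82503 = 237.692.
At 9203 K (t = 92.03):
  G = 288.1·(92.03 − 60)^(-0.07551) = 288.1·32.03^(-0.07551) = 288.1·0.76969 = 221.747.
Gain = 221.747 / 237.692 = 0.9329 → 0.933.

0.933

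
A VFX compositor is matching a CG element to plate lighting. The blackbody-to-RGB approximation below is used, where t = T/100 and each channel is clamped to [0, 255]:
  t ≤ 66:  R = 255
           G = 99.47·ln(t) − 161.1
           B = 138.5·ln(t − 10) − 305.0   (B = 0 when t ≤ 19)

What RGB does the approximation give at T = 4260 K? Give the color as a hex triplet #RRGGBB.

t = 4260/100 = 42.6; the t ≤ 66 branch applies.
R = 255 by definition for t ≤ 66.
G = 99.47·ln 42.6 − 161.1 = 99.47·3.7519 − 161.1 = 212.097.
B = 138.5·ln(42.6 − 10) − 305.0 = 138.5·ln 32.6 − 305.0 = 138.5·3.4843 − 305.0 = 177.577.
Rounded: (255, 212, 178).
In hex: #FFD4B2.

#FFD4B2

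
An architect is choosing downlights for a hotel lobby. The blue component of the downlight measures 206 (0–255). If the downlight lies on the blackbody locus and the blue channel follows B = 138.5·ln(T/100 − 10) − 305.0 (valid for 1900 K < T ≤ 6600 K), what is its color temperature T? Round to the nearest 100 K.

ln(t − 10) = (206 + 305.0) / 138.5 = 3.6895.
t − 10 = e^3.6895 = 40.026, so t = 50.026.
T = 100·t = 5003 K → 5000 K to the nearest 100 K.

5000 K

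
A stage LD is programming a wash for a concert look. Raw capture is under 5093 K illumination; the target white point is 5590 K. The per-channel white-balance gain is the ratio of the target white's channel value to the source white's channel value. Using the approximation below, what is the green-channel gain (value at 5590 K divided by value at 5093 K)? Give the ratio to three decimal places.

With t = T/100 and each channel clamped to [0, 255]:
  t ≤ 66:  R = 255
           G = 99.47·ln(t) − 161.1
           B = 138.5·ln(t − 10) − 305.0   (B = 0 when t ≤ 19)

At 5093 K (t = 50.93):
  G = 99.47·ln 50.93 − 161.1 = 99.47·3.9305 − 161.1 = 229.862.
At 5590 K (t = 55.9):
  G = 99.47·ln 55.9 − 161.1 = 99.47·4.0236 − 161.1 = 239.124.
Gain = 239.124 / 229.862 = 1.0403 → 1.040.

1.040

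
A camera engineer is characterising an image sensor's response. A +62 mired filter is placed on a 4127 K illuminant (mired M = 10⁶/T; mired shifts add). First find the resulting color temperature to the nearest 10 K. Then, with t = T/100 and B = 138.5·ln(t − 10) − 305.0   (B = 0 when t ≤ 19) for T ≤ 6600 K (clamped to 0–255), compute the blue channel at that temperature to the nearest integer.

M_in = 10⁶/4127 = 242.31; M_out = 242.31 + (+62) = 304.31.
T_out = 10⁶/304.31 = 3286.2 K → 3290 K; t = 32.9.
B = 138.5·ln(32.9 − 10) − 305.0 = 138.5·ln 22.9 − 305.0 = 138.5·3.1311 − 305.0 = 128.662.
Rounded: 129.

129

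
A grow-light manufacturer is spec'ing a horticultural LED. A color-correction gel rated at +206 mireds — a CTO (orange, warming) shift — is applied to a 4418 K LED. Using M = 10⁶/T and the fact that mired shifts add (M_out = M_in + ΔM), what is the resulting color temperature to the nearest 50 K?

M_in = 10⁶/4418 = 226.35 mireds.
M_out = 226.35 + (+206) = 432.35 mireds.
T_out = 10⁶/432.35 = 2313.0 K → 2300 K.

2300 K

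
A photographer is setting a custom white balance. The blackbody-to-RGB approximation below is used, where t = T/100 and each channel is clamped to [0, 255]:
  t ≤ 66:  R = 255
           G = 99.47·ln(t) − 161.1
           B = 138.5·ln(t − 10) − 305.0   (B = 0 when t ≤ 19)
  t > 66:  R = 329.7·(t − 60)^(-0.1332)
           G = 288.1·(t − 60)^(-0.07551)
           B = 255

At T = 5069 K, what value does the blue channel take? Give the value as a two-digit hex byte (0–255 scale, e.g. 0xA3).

t = 5069/100 = 50.69; the t ≤ 66 branch applies.
B = 138.5·ln(50.69 − 10) − 305.0 = 138.5·ln 40.69 − 305.0 = 138.5·3.7060 − 305.0 = 208.279.
Rounded: 208; in hex, 0xD0.

0xD0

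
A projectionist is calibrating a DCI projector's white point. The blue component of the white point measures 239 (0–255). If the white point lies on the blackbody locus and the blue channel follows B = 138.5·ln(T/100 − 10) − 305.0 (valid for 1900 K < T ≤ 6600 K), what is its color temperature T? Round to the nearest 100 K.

ln(t − 10) = (239 + 305.0) / 138.5 = 3.9278.
t − 10 = e^3.9278 = 50.795, so t = 60.795.
T = 100·t = 6079 K → 6100 K to the nearest 100 K.

6100 K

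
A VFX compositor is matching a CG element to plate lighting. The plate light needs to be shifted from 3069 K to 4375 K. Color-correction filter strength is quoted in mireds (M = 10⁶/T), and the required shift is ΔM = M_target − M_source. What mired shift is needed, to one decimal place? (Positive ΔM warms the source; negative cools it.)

-97.3 mireds

M_source = 10⁶/3069 = 325.839; M_target = 10⁶/4375 = 228.571.
ΔM = 228.571 − 325.839 = -97.268 → -97.3 mireds, a cooling shift.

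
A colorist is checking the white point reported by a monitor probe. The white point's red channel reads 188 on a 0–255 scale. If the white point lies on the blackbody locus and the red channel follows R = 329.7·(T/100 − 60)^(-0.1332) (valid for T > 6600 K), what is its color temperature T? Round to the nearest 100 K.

12800 K

(t − 60)^(-0.1332) = 188/329.7 = 0.57022.
t − 60 = 0.57022^(1/-0.1332) = 0.57022^(-7.508) = 67.848, so t = 127.848.
T = 100·t = 12785 K → 12800 K to the nearest 100 K.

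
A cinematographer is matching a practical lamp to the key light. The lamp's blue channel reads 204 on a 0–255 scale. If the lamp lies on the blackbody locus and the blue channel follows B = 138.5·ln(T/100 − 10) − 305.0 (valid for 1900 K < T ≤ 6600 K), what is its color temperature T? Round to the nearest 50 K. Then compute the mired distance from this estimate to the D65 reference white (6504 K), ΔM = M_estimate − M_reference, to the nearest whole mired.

ln(t − 10) = (204 + 305.0) / 138.5 = 3.6751.
t − 10 = e^3.6751 = 39.452, so t = 49.452.
T = 100·t = 4945 K → 4950 K to the nearest 50 K.
M_estimate = 10⁶/4950 = 202.02; M_reference = 10⁶/6504 = 153.75.
ΔM = 202.02 − 153.75 = 48.27 → +48 mireds.

+48 mireds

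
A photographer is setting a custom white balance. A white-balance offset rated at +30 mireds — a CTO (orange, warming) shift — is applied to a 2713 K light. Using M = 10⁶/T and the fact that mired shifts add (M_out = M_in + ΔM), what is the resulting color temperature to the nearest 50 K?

2500 K

M_in = 10⁶/2713 = 368.60 mireds.
M_out = 368.60 + (+30) = 398.60 mireds.
T_out = 10⁶/398.60 = 2508.8 K → 2500 K.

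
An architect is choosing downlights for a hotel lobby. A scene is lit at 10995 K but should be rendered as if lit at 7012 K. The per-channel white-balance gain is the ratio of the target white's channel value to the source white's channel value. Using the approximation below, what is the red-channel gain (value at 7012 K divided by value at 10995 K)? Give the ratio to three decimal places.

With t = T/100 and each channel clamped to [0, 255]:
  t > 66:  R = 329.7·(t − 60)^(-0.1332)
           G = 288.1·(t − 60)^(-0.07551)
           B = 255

At 10995 K (t = 109.95):
  R = 329.7·(109.95 − 60)^(-0.1332) = 329.7·49.95^(-0.1332) = 329.7·0.59396 = 195.828.
At 7012 K (t = 70.12):
  R = 329.7·(70.12 − 60)^(-0.1332) = 329.7·10.12^(-0.1332) = 329.7·0.73470 = 242.231.
Gain = 242.231 / 195.828 = 1.2370 → 1.237.

1.237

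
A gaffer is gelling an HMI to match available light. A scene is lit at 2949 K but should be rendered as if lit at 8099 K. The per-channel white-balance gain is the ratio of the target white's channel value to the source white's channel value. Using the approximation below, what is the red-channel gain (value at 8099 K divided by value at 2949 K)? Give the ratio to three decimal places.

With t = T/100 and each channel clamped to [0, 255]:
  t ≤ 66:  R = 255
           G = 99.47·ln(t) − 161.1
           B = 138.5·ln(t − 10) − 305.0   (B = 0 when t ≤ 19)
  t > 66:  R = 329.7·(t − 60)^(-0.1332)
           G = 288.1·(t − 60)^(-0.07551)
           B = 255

0.862

At 2949 K (t = 29.49):
  R = 255 by definition for t ≤ 66.
At 8099 K (t = 80.99):
  R = 329.7·(80.99 − 60)^(-0.1332) = 329.7·20.99^(-0.1332) = 329.7·0.66667 = 219.800.
Gain = 219.800 / 255.000 = 0.8620 → 0.862.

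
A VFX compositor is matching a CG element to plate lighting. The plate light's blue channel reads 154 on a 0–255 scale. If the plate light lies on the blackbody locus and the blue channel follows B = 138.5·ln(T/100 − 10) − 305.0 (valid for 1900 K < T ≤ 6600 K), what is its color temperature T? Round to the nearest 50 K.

3750 K

ln(t − 10) = (154 + 305.0) / 138.5 = 3.3141.
t − 10 = e^3.3141 = 27.497, so t = 37.497.
T = 100·t = 3750 K → 3750 K to the nearest 50 K.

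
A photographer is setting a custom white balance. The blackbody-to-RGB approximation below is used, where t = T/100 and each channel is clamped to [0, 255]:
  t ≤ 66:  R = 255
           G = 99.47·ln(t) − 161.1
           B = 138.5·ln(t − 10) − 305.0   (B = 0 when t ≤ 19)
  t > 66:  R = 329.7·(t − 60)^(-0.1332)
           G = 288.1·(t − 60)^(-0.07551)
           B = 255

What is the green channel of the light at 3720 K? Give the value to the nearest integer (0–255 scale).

199

t = 3720/100 = 37.2; the t ≤ 66 branch applies.
G = 99.47·ln 37.2 − 161.1 = 99.47·3.6163 − 161.1 = 198.614.
Rounded: 199.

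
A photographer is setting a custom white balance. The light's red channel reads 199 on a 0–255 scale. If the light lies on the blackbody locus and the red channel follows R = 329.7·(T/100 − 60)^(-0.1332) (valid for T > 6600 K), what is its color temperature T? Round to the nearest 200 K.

(t − 60)^(-0.1332) = 199/329.7 = 0.60358.
t − 60 = 0.60358^(1/-0.1332) = 0.60358^(-7.508) = 44.273, so t = 104.273.
T = 100·t = 10427 K → 10400 K to the nearest 200 K.

10400 K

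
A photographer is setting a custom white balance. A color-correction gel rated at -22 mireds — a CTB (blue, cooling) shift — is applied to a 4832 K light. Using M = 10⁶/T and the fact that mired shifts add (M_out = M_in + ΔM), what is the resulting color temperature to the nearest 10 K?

M_in = 10⁶/4832 = 206.95 mireds.
M_out = 206.95 + (-22) = 184.95 mireds.
T_out = 10⁶/184.95 = 5406.8 K → 5410 K.

5410 K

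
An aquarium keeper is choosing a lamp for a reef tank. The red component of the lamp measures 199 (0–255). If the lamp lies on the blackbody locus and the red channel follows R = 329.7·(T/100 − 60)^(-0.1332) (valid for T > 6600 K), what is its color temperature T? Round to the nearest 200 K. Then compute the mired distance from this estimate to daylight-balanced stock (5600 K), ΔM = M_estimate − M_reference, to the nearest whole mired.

-82 mireds

(t − 60)^(-0.1332) = 199/329.7 = 0.60358.
t − 60 = 0.60358^(1/-0.1332) = 0.60358^(-7.508) = 44.273, so t = 104.273.
T = 100·t = 10427 K → 10400 K to the nearest 200 K.
M_estimate = 10⁶/10400 = 96.15; M_reference = 10⁶/5600 = 178.57.
ΔM = 96.15 − 178.57 = -82.42 → -82 mireds.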